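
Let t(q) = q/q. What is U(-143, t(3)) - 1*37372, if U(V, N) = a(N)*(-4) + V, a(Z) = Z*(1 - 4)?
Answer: -37503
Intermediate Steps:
t(q) = 1
a(Z) = -3*Z (a(Z) = Z*(-3) = -3*Z)
U(V, N) = V + 12*N (U(V, N) = -3*N*(-4) + V = 12*N + V = V + 12*N)
U(-143, t(3)) - 1*37372 = (-143 + 12*1) - 1*37372 = (-143 + 12) - 37372 = -131 - 37372 = -37503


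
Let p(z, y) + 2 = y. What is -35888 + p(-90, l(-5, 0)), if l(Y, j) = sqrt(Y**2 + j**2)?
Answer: -35885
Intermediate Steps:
p(z, y) = -2 + y
-35888 + p(-90, l(-5, 0)) = -35888 + (-2 + sqrt((-5)**2 + 0**2)) = -35888 + (-2 + sqrt(25 + 0)) = -35888 + (-2 + sqrt(25)) = -35888 + (-2 + 5) = -35888 + 3 = -35885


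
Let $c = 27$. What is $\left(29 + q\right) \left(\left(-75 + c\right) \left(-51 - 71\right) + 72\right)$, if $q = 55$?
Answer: $497952$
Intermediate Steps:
$\left(29 + q\right) \left(\left(-75 + c\right) \left(-51 - 71\right) + 72\right) = \left(29 + 55\right) \left(\left(-75 + 27\right) \left(-51 - 71\right) + 72\right) = 84 \left(\left(-48\right) \left(-122\right) + 72\right) = 84 \left(5856 + 72\right) = 84 \cdot 5928 = 497952$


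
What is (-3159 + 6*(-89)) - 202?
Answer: -3895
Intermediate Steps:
(-3159 + 6*(-89)) - 202 = (-3159 - 534) - 202 = -3693 - 202 = -3895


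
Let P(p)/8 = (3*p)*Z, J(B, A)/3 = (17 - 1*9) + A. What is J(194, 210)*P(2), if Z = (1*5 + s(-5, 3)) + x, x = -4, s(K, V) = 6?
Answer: 219744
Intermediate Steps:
Z = 7 (Z = (1*5 + 6) - 4 = (5 + 6) - 4 = 11 - 4 = 7)
J(B, A) = 24 + 3*A (J(B, A) = 3*((17 - 1*9) + A) = 3*((17 - 9) + A) = 3*(8 + A) = 24 + 3*A)
P(p) = 168*p (P(p) = 8*((3*p)*7) = 8*(21*p) = 168*p)
J(194, 210)*P(2) = (24 + 3*210)*(168*2) = (24 + 630)*336 = 654*336 = 219744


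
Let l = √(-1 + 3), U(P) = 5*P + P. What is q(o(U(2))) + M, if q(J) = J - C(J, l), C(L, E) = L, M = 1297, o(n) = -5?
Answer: 1297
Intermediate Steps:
U(P) = 6*P
l = √2 ≈ 1.4142
q(J) = 0 (q(J) = J - J = 0)
q(o(U(2))) + M = 0 + 1297 = 1297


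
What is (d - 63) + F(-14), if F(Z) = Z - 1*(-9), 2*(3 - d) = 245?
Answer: -375/2 ≈ -187.50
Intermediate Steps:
d = -239/2 (d = 3 - 1/2*245 = 3 - 245/2 = -239/2 ≈ -119.50)
F(Z) = 9 + Z (F(Z) = Z + 9 = 9 + Z)
(d - 63) + F(-14) = (-239/2 - 63) + (9 - 14) = -365/2 - 5 = -375/2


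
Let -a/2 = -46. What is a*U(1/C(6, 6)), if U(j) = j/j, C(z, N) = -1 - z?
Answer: 92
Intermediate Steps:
U(j) = 1
a = 92 (a = -2*(-46) = 92)
a*U(1/C(6, 6)) = 92*1 = 92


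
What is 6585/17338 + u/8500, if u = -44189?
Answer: -355088191/73686500 ≈ -4.8189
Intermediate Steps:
6585/17338 + u/8500 = 6585/17338 - 44189/8500 = -355088191/73686500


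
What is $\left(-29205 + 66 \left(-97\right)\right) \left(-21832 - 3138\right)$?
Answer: $889106790$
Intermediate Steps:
$\left(-29205 + 66 \left(-97\right)\right) \left(-21832 - 3138\right) = \left(-29205 - 6402\right) \left(-24970\right) = \left(-35607\right) \left(-24970\right) = 889106790$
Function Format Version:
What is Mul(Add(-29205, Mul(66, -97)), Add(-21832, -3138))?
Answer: 889106790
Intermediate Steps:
Mul(Add(-29205, Mul(66, -97)), Add(-21832, -3138)) = Mul(Add(-29205, -6402), -24970) = Mul(-35607, -24970) = 889106790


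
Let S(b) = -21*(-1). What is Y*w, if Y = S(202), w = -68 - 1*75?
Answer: -3003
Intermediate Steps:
S(b) = 21
w = -143 (w = -68 - 75 = -143)
Y = 21
Y*w = 21*(-143) = -3003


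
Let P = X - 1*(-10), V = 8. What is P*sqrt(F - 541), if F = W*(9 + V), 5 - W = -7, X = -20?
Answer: -10*I*sqrt(337) ≈ -183.58*I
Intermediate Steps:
W = 12 (W = 5 - 1*(-7) = 5 + 7 = 12)
F = 204 (F = 12*(9 + 8) = 12*17 = 204)
P = -10 (P = -20 - 1*(-10) = -20 + 10 = -10)
P*sqrt(F - 541) = -10*sqrt(204 - 541) = -10*I*sqrt(337)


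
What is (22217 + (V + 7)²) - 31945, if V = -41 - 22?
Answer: -6592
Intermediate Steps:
V = -63
(22217 + (V + 7)²) - 31945 = (22217 + (-63 + 7)²) - 31945 = (22217 + (-56)²) - 31945 = (22217 + 3136) - 31945 = 25353 - 31945 = -6592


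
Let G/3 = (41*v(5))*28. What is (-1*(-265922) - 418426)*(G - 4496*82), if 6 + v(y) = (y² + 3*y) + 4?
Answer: 36265451200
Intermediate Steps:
v(y) = -2 + y² + 3*y (v(y) = -6 + ((y² + 3*y) + 4) = -6 + (4 + y² + 3*y) = -2 + y² + 3*y)
G = 130872 (G = 3*((41*(-2 + 5² + 3*5))*28) = 3*((41*(-2 + 25 + 15))*28) = 3*((41*38)*28) = 3*(1558*28) = 3*43624 = 130872)
(-1*(-265922) - 418426)*(G - 4496*82) = (-1*(-265922) - 418426)*(130872 - 4496*82) = (265922 - 418426)*(130872 - 368672) = -152504*(-237800) = 36265451200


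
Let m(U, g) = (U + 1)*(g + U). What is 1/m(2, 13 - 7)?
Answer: 1/24 ≈ 0.041667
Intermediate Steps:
m(U, g) = (1 + U)*(U + g)
1/m(2, 13 - 7) = 1/(2 + (13 - 7) + 2² + 2*(13 - 7)) = 1/(2 + 6 + 4 + 2*6) = 1/(2 + 6 + 4 + 12) = 1/24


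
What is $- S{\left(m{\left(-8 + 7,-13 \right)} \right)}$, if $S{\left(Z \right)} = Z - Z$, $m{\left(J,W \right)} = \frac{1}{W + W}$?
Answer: $0$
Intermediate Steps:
$m{\left(J,W \right)} = \frac{1}{2 W}$
$S{\left(Z \right)} = 0$
$- S{\left(m{\left(-8 + 7,-13 \right)} \right)} = \left(-1\right) 0 = 0$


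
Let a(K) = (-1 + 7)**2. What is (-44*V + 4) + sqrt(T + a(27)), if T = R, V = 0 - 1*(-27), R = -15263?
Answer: -1184 + I*sqrt(15227) ≈ -1184.0 + 123.4*I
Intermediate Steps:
V = 27 (V = 0 + 27 = 27)
T = -15263
a(K) = 36 (a(K) = 6**2 = 36)
(-44*V + 4) + sqrt(T + a(27)) = (-44*27 + 4) + sqrt(-15263 + 36) = (-1188 + 4) + sqrt(-15227) = -1184 + I*sqrt(15227)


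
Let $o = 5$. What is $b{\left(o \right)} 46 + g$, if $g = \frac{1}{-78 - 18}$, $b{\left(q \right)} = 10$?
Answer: $\frac{44159}{96} \approx 459.99$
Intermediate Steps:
$g = - \frac{1}{96}$ ($g = \frac{1}{-96} = - \frac{1}{96} \approx -0.010417$)
$b{\left(o \right)} 46 + g = 10 \cdot 46 - \frac{1}{96} = 460 - \frac{1}{96} = \frac{44159}{96}$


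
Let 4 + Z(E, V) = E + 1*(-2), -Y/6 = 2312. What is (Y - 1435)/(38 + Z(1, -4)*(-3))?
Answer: -15307/53 ≈ -288.81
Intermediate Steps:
Y = -13872 (Y = -6*2312 = -13872)
Z(E, V) = -6 + E (Z(E, V) = -4 + (E + 1*(-2)) = -4 + (E - 2) = -4 + (-2 + E) = -6 + E)
(Y - 1435)/(38 + Z(1, -4)*(-3)) = (-13872 - 1435)/(38 + (-6 + 1)*(-3)) = -15307/(38 - 5*(-3)) = -15307/(38 + 15) = -15307/53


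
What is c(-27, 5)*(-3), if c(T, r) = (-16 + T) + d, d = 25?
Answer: 54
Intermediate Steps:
c(T, r) = 9 + T (c(T, r) = (-16 + T) + 25 = 9 + T)
c(-27, 5)*(-3) = (9 - 27)*(-3) = -18*(-3) = 54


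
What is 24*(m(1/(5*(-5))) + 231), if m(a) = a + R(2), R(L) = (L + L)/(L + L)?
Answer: 139176/25 ≈ 5567.0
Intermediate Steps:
R(L) = 1 (R(L) = (2*L)/((2*L)) = (2*L)*(1/(2*L)) = 1)
m(a) = 1 + a (m(a) = a + 1 = 1 + a)
24*(m(1/(5*(-5))) + 231) = 24*((1 + 1/(5*(-5))) + 231) = 24*((1 + 1/(-25)) + 231) = 24*((1 + 1*(-1/25)) + 231) = 24*((1 - 1/25) + 231) = 24*(24/25 + 231) = 24*(5799/25) = 139176/25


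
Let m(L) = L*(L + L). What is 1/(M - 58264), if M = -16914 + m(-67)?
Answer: -1/66200 ≈ -1.5106e-5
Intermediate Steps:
m(L) = 2*L**2 (m(L) = L*(2*L) = 2*L**2)
M = -7936 (M = -16914 + 2*(-67)**2 = -16914 + 2*4489 = -16914 + 8978 = -7936)
1/(M - 58264) = 1/(-7936 - 58264) = 1/(-66200) = -1/66200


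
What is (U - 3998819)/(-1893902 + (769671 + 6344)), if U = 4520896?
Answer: -522077/1117887 ≈ -0.46702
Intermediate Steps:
(U - 3998819)/(-1893902 + (769671 + 6344)) = (4520896 - 3998819)/(-1893902 + (769671 + 6344)) = 522077/(-1893902 + 776015) = 522077/(-1117887) = 522077*(-1/1117887) = -522077/1117887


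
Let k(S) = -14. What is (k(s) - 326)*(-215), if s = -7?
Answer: 73100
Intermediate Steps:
(k(s) - 326)*(-215) = (-14 - 326)*(-215) = -340*(-215) = 73100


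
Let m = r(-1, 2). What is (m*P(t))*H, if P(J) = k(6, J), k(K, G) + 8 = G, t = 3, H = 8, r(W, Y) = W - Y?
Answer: 120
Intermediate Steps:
k(K, G) = -8 + G
m = -3 (m = -1 - 1*2 = -1 - 2 = -3)
P(J) = -8 + J
(m*P(t))*H = -3*(-8 + 3)*8 = -3*(-5)*8 = 15*8 = 120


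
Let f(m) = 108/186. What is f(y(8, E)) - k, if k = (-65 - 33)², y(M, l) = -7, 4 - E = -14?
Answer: -297706/31 ≈ -9603.4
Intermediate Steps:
E = 18 (E = 4 - 1*(-14) = 4 + 14 = 18)
k = 9604 (k = (-98)² = 9604)
f(m) = 18/31 (f(m) = 108*(1/186) = 18/31)
f(y(8, E)) - k = 18/31 - 1*9604 = 18/31 - 9604 = -297706/31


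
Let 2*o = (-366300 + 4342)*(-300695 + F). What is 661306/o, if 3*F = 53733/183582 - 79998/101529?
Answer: 1369557148755852/112702182253281995893 ≈ 1.2152e-5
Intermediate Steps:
F = -341879077/2070988542 (F = (53733/183582 - 79998/101529)/3 = (53733*(1/183582) - 79998*1/101529)/3 = (17911/61194 - 26666/33843)/3 = (⅓)*(-341879077/690329514) = -341879077/2070988542 ≈ -0.16508)
o = 112702182253281995893/2070988542 (o = ((-366300 + 4342)*(-300695 - 341879077/2070988542))/2 = (-361958*(-622736241515767/2070988542))/2 = (½)*(112702182253281995893/1035494271) = 112702182253281995893/2070988542 ≈ 5.4420e+10)
661306/o = 661306/(112702182253281995893/2070988542) = 661306*(2070988542/112702182253281995893) = 1369557148755852/112702182253281995893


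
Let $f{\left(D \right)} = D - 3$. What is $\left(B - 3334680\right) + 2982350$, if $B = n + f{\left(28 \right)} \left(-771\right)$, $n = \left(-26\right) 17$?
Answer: $-372047$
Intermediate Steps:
$f{\left(D \right)} = -3 + D$
$n = -442$
$B = -19717$ ($B = -442 + \left(-3 + 28\right) \left(-771\right) = -442 + 25 \left(-771\right) = -442 - 19275 = -19717$)
$\left(B - 3334680\right) + 2982350 = \left(-19717 - 3334680\right) + 2982350 = -3354397 + 2982350 = -372047$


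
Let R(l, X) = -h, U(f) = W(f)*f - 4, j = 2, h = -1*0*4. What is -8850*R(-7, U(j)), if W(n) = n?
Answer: 0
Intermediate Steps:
h = 0 (h = 0*4 = 0)
U(f) = -4 + f**2 (U(f) = f*f - 4 = f**2 - 4 = -4 + f**2)
R(l, X) = 0 (R(l, X) = -1*0 = 0)
-8850*R(-7, U(j)) = -8850*0 = 0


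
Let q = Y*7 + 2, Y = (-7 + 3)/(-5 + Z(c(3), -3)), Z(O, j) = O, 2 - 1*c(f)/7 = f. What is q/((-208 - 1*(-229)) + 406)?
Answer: 13/1281 ≈ 0.010148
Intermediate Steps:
c(f) = 14 - 7*f
Y = ⅓ (Y = (-7 + 3)/(-5 + (14 - 7*3)) = -4/(-5 + (14 - 21)) = -4/(-5 - 7) = -4/(-12) = -4*(-1/12) = ⅓ ≈ 0.33333)
q = 13/3 (q = (⅓)*7 + 2 = 7/3 + 2 = 13/3 ≈ 4.3333)
q/((-208 - 1*(-229)) + 406) = (13/3)/((-208 - 1*(-229)) + 406) = (13/3)/((-208 + 229) + 406) = (13/3)/(21 + 406) = (13/3)/427 = (1/427)*(13/3) = 13/1281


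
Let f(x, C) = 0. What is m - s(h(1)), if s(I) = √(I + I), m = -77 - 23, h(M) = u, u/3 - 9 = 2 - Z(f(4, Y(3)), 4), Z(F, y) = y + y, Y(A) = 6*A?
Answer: -100 - 3*√2 ≈ -104.24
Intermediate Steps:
Z(F, y) = 2*y
u = 9 (u = 27 + 3*(2 - 2*4) = 27 + 3*(2 - 1*8) = 27 + 3*(2 - 8) = 27 + 3*(-6) = 27 - 18 = 9)
h(M) = 9
m = -100
s(I) = √2*√I (s(I) = √(2*I) = √2*√I)
m - s(h(1)) = -100 - √2*√9 = -100 - √2*3 = -100 - 3*√2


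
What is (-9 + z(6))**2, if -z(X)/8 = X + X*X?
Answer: 119025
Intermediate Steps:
z(X) = -8*X - 8*X**2 (z(X) = -8*(X + X*X) = -8*(X + X**2) = -8*X - 8*X**2)
(-9 + z(6))**2 = (-9 - 8*6*(1 + 6))**2 = (-9 - 8*6*7)**2 = (-9 - 336)**2 = (-345)**2 = 119025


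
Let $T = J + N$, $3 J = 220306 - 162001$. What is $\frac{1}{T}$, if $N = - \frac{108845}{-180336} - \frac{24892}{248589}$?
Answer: $\frac{14943181968}{290428264463411} \approx 5.1452 \cdot 10^{-5}$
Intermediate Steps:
$J = 19435$ ($J = \frac{220306 - 162001}{3} = \frac{1}{3} \cdot 58305 = 19435$)
$N = \frac{7522915331}{14943181968}$ ($N = \left(-108845\right) \left(- \frac{1}{180336}\right) - \frac{24892}{248589} = \frac{108845}{180336} - \frac{24892}{248589} = \frac{7522915331}{14943181968} \approx 0.50343$)
$T = \frac{290428264463411}{14943181968}$ ($T = 19435 + \frac{7522915331}{14943181968} = \frac{290428264463411}{14943181968} \approx 19436.0$)
$\frac{1}{T} = \frac{1}{\frac{290428264463411}{14943181968}} = \frac{14943181968}{290428264463411}$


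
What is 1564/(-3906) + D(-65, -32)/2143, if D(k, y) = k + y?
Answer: -1865267/4185279 ≈ -0.44567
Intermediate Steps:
1564/(-3906) + D(-65, -32)/2143 = 1564/(-3906) + (-65 - 32)/2143 = 1564*(-1/3906) - 97*1/2143 = -782/1953 - 97/2143 = -1865267/4185279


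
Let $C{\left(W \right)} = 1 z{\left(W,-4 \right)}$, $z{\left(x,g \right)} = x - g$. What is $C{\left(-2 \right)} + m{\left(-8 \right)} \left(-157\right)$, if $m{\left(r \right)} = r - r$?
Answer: $2$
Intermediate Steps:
$m{\left(r \right)} = 0$
$C{\left(W \right)} = 4 + W$ ($C{\left(W \right)} = 1 \left(W - -4\right) = 1 \left(W + 4\right) = 1 \left(4 + W\right) = 4 + W$)
$C{\left(-2 \right)} + m{\left(-8 \right)} \left(-157\right) = \left(4 - 2\right) + 0 \left(-157\right) = 2 + 0 = 2$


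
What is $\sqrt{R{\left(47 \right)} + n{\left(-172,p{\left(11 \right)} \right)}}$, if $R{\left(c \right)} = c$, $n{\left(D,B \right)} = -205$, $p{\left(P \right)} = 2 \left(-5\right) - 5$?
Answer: $i \sqrt{158} \approx 12.57 i$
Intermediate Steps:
$p{\left(P \right)} = -15$ ($p{\left(P \right)} = -10 - 5 = -15$)
$\sqrt{R{\left(47 \right)} + n{\left(-172,p{\left(11 \right)} \right)}} = \sqrt{47 - 205} = \sqrt{-158} = i \sqrt{158}$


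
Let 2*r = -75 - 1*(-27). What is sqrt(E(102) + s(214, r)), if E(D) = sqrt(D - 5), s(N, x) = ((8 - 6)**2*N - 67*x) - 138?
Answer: sqrt(2326 + sqrt(97)) ≈ 48.331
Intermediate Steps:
r = -24 (r = (-75 - 1*(-27))/2 = (-75 + 27)/2 = (1/2)*(-48) = -24)
s(N, x) = -138 - 67*x + 4*N (s(N, x) = (2**2*N - 67*x) - 138 = (4*N - 67*x) - 138 = (-67*x + 4*N) - 138 = -138 - 67*x + 4*N)
E(D) = sqrt(-5 + D)
sqrt(E(102) + s(214, r)) = sqrt(sqrt(-5 + 102) + (-138 - 67*(-24) + 4*214)) = sqrt(sqrt(97) + (-138 + 1608 + 856)) = sqrt(sqrt(97) + 2326) = sqrt(2326 + sqrt(97))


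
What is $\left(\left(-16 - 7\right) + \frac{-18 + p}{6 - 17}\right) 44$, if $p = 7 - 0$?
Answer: $-968$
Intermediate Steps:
$p = 7$ ($p = 7 + 0 = 7$)
$\left(\left(-16 - 7\right) + \frac{-18 + p}{6 - 17}\right) 44 = \left(\left(-16 - 7\right) + \frac{-18 + 7}{6 - 17}\right) 44 = \left(-23 - \frac{11}{-11}\right) 44 = \left(-23 - -1\right) 44 = \left(-23 + 1\right) 44 = \left(-22\right) 44 = -968$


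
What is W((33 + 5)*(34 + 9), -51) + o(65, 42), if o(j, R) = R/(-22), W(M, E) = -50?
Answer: -571/11 ≈ -51.909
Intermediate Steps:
o(j, R) = -R/22 (o(j, R) = R*(-1/22) = -R/22)
W((33 + 5)*(34 + 9), -51) + o(65, 42) = -50 - 1/22*42 = -50 - 21/11 = -571/11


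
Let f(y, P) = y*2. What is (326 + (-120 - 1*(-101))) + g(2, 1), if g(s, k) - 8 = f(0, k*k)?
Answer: 315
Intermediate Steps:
f(y, P) = 2*y
g(s, k) = 8 (g(s, k) = 8 + 2*0 = 8 + 0 = 8)
(326 + (-120 - 1*(-101))) + g(2, 1) = (326 + (-120 - 1*(-101))) + 8 = (326 + (-120 + 101)) + 8 = (326 - 19) + 8 = 307 + 8 = 315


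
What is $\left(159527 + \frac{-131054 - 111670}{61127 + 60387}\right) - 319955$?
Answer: $- \frac{9747245358}{60757} \approx -1.6043 \cdot 10^{5}$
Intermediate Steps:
$\left(159527 + \frac{-131054 - 111670}{61127 + 60387}\right) - 319955 = \left(159527 - \frac{242724}{121514}\right) - 319955 = \left(159527 - \frac{121362}{60757}\right) - 319955 = \frac{9692260577}{60757} - 319955 = - \frac{9747245358}{60757}$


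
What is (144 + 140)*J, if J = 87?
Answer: 24708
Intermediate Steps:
(144 + 140)*J = (144 + 140)*87 = 284*87 = 24708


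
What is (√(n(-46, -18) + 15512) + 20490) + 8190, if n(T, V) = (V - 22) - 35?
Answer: 28680 + √15437 ≈ 28804.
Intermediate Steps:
n(T, V) = -57 + V (n(T, V) = (-22 + V) - 35 = -57 + V)
(√(n(-46, -18) + 15512) + 20490) + 8190 = (√((-57 - 18) + 15512) + 20490) + 8190 = (√(-75 + 15512) + 20490) + 8190 = (√15437 + 20490) + 8190 = (20490 + √15437) + 8190 = 28680 + √15437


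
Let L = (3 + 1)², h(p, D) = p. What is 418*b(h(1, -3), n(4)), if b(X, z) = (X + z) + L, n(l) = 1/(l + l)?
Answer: 28633/4 ≈ 7158.3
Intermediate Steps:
n(l) = 1/(2*l)
L = 16 (L = 4² = 16)
b(X, z) = 16 + X + z (b(X, z) = (X + z) + 16 = 16 + X + z)
418*b(h(1, -3), n(4)) = 418*(16 + 1 + (½)/4) = 418*(16 + 1 + (½)*(¼)) = 418*(16 + 1 + ⅛) = 418*(137/8) = 28633/4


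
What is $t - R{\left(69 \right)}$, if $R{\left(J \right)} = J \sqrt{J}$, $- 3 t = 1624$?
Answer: $- \frac{1624}{3} - 69 \sqrt{69} \approx -1114.5$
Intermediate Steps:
$t = - \frac{1624}{3}$ ($t = \left(- \frac{1}{3}\right) 1624 = - \frac{1624}{3} \approx -541.33$)
$R{\left(J \right)} = J^{\frac{3}{2}}$
$t - R{\left(69 \right)} = - \frac{1624}{3} - 69^{\frac{3}{2}} = - \frac{1624}{3} - 69 \sqrt{69}$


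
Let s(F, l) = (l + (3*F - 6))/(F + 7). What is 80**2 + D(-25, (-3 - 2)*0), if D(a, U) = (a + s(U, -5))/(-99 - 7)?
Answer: 2374493/371 ≈ 6400.3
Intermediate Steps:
s(F, l) = (-6 + l + 3*F)/(7 + F) (s(F, l) = (l + (-6 + 3*F))/(7 + F) = (-6 + l + 3*F)/(7 + F))
D(a, U) = -a/106 - (-11 + 3*U)/(106*(7 + U)) (D(a, U) = (a + (-6 - 5 + 3*U)/(7 + U))/(-99 - 7) = (a + (-11 + 3*U)/(7 + U))/(-106) = (a + (-11 + 3*U)/(7 + U))*(-1/106) = -a/106 - (-11 + 3*U)/(106*(7 + U)))
80**2 + D(-25, (-3 - 2)*0) = 80**2 + (11 - 3*(-3 - 2)*0 - 1*(-25)*(7 + (-3 - 2)*0))/(106*(7 + (-3 - 2)*0)) = 6400 + (11 - (-15)*0 - 1*(-25)*(7 - 5*0))/(106*(7 - 5*0)) = 6400 + (11 - 3*0 - 1*(-25)*(7 + 0))/(106*(7 + 0)) = 6400 + (1/106)*(11 + 0 - 1*(-25)*7)/7 = 6400 + (1/106)*(1/7)*(11 + 0 + 175) = 6400 + (1/106)*(1/7)*186 = 6400 + 93/371 = 2374493/371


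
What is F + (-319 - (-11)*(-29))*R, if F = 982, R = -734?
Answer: 469274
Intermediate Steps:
F + (-319 - (-11)*(-29))*R = 982 + (-319 - (-11)*(-29))*(-734) = 982 + (-319 - 1*319)*(-734) = 982 + (-319 - 319)*(-734) = 982 - 638*(-734) = 982 + 468292 = 469274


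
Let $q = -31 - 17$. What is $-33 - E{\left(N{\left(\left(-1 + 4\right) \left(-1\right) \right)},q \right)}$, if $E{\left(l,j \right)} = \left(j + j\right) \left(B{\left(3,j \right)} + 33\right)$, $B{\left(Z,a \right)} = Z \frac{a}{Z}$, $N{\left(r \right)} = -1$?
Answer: $-1473$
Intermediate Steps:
$B{\left(Z,a \right)} = a$
$q = -48$ ($q = -31 - 17 = -48$)
$E{\left(l,j \right)} = 2 j \left(33 + j\right)$ ($E{\left(l,j \right)} = \left(j + j\right) \left(j + 33\right) = 2 j \left(33 + j\right)$)
$-33 - E{\left(N{\left(\left(-1 + 4\right) \left(-1\right) \right)},q \right)} = -33 - 2 \left(-48\right) \left(33 - 48\right) = -33 - 2 \left(-48\right) \left(-15\right) = -33 - 1440 = -1473$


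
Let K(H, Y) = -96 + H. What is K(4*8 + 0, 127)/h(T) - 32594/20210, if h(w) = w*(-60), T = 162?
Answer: -91721/57105 ≈ -1.6062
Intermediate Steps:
h(w) = -60*w
K(4*8 + 0, 127)/h(T) - 32594/20210 = (-96 + (4*8 + 0))/((-60*162)) - 32594/20210 = (-96 + (32 + 0))/(-9720) - 32594*1/20210 = (-96 + 32)*(-1/9720) - 379/235 = -64*(-1/9720) - 379/235 = 8/1215 - 379/235 = -91721/57105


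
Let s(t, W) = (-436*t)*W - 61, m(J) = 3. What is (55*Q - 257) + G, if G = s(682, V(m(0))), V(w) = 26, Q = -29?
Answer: -7733065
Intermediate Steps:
s(t, W) = -61 - 436*W*t (s(t, W) = -436*W*t - 61 = -61 - 436*W*t)
G = -7731213 (G = -61 - 436*26*682 = -61 - 7731152 = -7731213)
(55*Q - 257) + G = (55*(-29) - 257) - 7731213 = (-1595 - 257) - 7731213 = -1852 - 7731213 = -7733065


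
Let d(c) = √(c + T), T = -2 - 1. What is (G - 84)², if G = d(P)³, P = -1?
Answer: 6992 + 1344*I ≈ 6992.0 + 1344.0*I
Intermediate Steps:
T = -3
d(c) = √(-3 + c) (d(c) = √(c - 3) = √(-3 + c))
G = -8*I (G = (√(-3 - 1))³ = (√(-4))³ = (2*I)³ = -8*I ≈ -8.0*I)
(G - 84)² = (-8*I - 84)² = (-84 - 8*I)²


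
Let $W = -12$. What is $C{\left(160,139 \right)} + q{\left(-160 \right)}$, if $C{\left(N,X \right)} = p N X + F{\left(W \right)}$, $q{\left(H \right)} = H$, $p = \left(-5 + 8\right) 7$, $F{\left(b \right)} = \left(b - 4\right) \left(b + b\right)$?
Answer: $467264$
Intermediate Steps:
$F{\left(b \right)} = 2 b \left(-4 + b\right)$ ($F{\left(b \right)} = \left(-4 + b\right) 2 b = 2 b \left(-4 + b\right)$)
$p = 21$ ($p = 3 \cdot 7 = 21$)
$C{\left(N,X \right)} = 384 + 21 N X$ ($C{\left(N,X \right)} = 21 N X + 2 \left(-12\right) \left(-4 - 12\right) = 21 N X + 2 \left(-12\right) \left(-16\right) = 21 N X + 384 = 384 + 21 N X$)
$C{\left(160,139 \right)} + q{\left(-160 \right)} = \left(384 + 21 \cdot 160 \cdot 139\right) - 160 = \left(384 + 467040\right) - 160 = 467424 - 160 = 467264$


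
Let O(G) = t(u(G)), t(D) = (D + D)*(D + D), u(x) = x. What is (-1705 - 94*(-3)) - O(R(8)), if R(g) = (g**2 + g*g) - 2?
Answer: -64927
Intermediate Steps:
R(g) = -2 + 2*g**2 (R(g) = (g**2 + g**2) - 2 = 2*g**2 - 2 = -2 + 2*g**2)
t(D) = 4*D**2 (t(D) = (2*D)*(2*D) = 4*D**2)
O(G) = 4*G**2
(-1705 - 94*(-3)) - O(R(8)) = (-1705 - 94*(-3)) - 4*(-2 + 2*8**2)**2 = (-1705 - 1*(-282)) - 4*(-2 + 2*64)**2 = (-1705 + 282) - 4*(-2 + 128)**2 = -1423 - 4*126**2 = -1423 - 4*15876 = -1423 - 1*63504 = -1423 - 63504 = -64927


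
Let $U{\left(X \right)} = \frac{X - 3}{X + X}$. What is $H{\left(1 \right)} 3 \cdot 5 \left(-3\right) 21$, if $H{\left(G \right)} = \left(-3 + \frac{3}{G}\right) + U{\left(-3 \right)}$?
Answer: $-945$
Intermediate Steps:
$U{\left(X \right)} = \frac{-3 + X}{2 X}$
$H{\left(G \right)} = -2 + \frac{3}{G}$ ($H{\left(G \right)} = \left(-3 + \frac{3}{G}\right) + \frac{-3 - 3}{2 \left(-3\right)} = \left(-3 + \frac{3}{G}\right) + \frac{1}{2} \left(- \frac{1}{3}\right) \left(-6\right) = \left(-3 + \frac{3}{G}\right) + 1 = -2 + \frac{3}{G}$)
$H{\left(1 \right)} 3 \cdot 5 \left(-3\right) 21 = \left(-2 + \frac{3}{1}\right) 3 \cdot 5 \left(-3\right) 21 = \left(-2 + 3 \cdot 1\right) 15 \left(-3\right) 21 = \left(-2 + 3\right) \left(-45\right) 21 = 1 \left(-45\right) 21 = \left(-45\right) 21 = -945$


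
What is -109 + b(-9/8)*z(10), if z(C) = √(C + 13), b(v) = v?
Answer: -109 - 9*√23/8 ≈ -114.40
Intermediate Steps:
z(C) = √(13 + C)
-109 + b(-9/8)*z(10) = -109 + (-9/8)*√(13 + 10) = -109 + (-9*⅛)*√23 = -109 - 9*√23/8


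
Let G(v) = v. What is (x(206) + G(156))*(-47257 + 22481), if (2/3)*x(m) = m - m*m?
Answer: 1565570664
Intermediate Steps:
x(m) = -3*m**2/2 + 3*m/2 (x(m) = 3*(m - m*m)/2 = 3*(m - m**2)/2 = -3*m**2/2 + 3*m/2)
(x(206) + G(156))*(-47257 + 22481) = ((3/2)*206*(1 - 1*206) + 156)*(-47257 + 22481) = ((3/2)*206*(1 - 206) + 156)*(-24776) = ((3/2)*206*(-205) + 156)*(-24776) = (-63345 + 156)*(-24776) = -63189*(-24776) = 1565570664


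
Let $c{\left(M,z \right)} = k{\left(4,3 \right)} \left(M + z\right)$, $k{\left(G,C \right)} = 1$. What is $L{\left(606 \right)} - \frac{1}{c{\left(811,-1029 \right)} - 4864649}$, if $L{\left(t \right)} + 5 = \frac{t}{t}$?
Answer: $- \frac{19459467}{4864867} \approx -4.0$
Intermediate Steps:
$c{\left(M,z \right)} = M + z$ ($c{\left(M,z \right)} = 1 \left(M + z\right) = M + z$)
$L{\left(t \right)} = -4$ ($L{\left(t \right)} = -5 + \frac{t}{t} = -5 + 1 = -4$)
$L{\left(606 \right)} - \frac{1}{c{\left(811,-1029 \right)} - 4864649} = -4 - \frac{1}{\left(811 - 1029\right) - 4864649} = -4 - \frac{1}{-218 - 4864649} = -4 - \frac{1}{-4864867} = -4 - - \frac{1}{4864867} = -4 + \frac{1}{4864867} = - \frac{19459467}{4864867}$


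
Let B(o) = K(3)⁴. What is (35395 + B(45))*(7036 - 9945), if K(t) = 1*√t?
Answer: -102990236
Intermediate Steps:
K(t) = √t
B(o) = 9 (B(o) = (√3)⁴ = 9)
(35395 + B(45))*(7036 - 9945) = (35395 + 9)*(7036 - 9945) = 35404*(-2909) = -102990236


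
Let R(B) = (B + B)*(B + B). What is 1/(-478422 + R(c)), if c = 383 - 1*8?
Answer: 1/84078 ≈ 1.1894e-5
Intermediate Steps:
c = 375 (c = 383 - 8 = 375)
R(B) = 4*B² (R(B) = (2*B)*(2*B) = 4*B²)
1/(-478422 + R(c)) = 1/(-478422 + 4*375²) = 1/(-478422 + 4*140625) = 1/(-478422 + 562500) = 1/84078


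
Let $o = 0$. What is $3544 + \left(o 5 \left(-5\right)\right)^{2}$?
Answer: $3544$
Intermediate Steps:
$3544 + \left(o 5 \left(-5\right)\right)^{2} = 3544 + \left(0 \cdot 5 \left(-5\right)\right)^{2} = 3544 + \left(0 \left(-5\right)\right)^{2} = 3544 + 0^{2} = 3544 + 0 = 3544$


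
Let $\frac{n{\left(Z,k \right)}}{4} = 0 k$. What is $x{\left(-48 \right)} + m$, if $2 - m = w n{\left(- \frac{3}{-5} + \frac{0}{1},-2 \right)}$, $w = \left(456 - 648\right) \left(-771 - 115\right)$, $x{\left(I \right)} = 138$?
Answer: $140$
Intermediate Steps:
$n{\left(Z,k \right)} = 0$ ($n{\left(Z,k \right)} = 4 \cdot 0 k = 4 \cdot 0 = 0$)
$w = 170112$ ($w = \left(-192\right) \left(-886\right) = 170112$)
$m = 2$ ($m = 2 - 170112 \cdot 0 = 2 - 0 = 2 + 0 = 2$)
$x{\left(-48 \right)} + m = 138 + 2 = 140$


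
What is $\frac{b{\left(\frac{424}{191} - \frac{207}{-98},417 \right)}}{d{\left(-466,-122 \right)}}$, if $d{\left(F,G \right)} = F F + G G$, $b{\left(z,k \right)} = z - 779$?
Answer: $- \frac{14500233}{4343324720} \approx -0.0033385$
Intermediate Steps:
$b{\left(z,k \right)} = -779 + z$
$d{\left(F,G \right)} = F^{2} + G^{2}$
$\frac{b{\left(\frac{424}{191} - \frac{207}{-98},417 \right)}}{d{\left(-466,-122 \right)}} = \frac{-779 + \left(\frac{424}{191} - \frac{207}{-98}\right)}{\left(-466\right)^{2} + \left(-122\right)^{2}} = \frac{-779 + \left(424 \cdot \frac{1}{191} - - \frac{207}{98}\right)}{217156 + 14884} = \frac{-779 + \left(\frac{424}{191} + \frac{207}{98}\right)}{232040} = \left(-779 + \frac{81089}{18718}\right) \frac{1}{232040} = \left(- \frac{14500233}{18718}\right) \frac{1}{232040} = - \frac{14500233}{4343324720}$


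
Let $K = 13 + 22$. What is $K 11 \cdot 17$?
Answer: $6545$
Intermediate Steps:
$K = 35$
$K 11 \cdot 17 = 35 \cdot 11 \cdot 17 = 385 \cdot 17 = 6545$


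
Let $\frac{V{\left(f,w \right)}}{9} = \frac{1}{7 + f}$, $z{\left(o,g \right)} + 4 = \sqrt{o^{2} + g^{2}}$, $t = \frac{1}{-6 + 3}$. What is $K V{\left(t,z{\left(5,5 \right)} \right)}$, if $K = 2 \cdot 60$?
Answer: $162$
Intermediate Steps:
$t = - \frac{1}{3}$ ($t = \frac{1}{-3} = - \frac{1}{3} \approx -0.33333$)
$z{\left(o,g \right)} = -4 + \sqrt{g^{2} + o^{2}}$ ($z{\left(o,g \right)} = -4 + \sqrt{o^{2} + g^{2}} = -4 + \sqrt{g^{2} + o^{2}}$)
$V{\left(f,w \right)} = \frac{9}{7 + f}$
$K = 120$
$K V{\left(t,z{\left(5,5 \right)} \right)} = 120 \frac{9}{7 - \frac{1}{3}} = 120 \frac{9}{\frac{20}{3}} = 120 \cdot 9 \cdot \frac{3}{20} = 120 \cdot \frac{27}{20} = 162$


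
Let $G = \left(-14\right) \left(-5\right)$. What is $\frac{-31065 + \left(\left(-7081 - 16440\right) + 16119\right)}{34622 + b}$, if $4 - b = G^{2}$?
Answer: $- \frac{38467}{29726} \approx -1.2941$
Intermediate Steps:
$G = 70$
$b = -4896$ ($b = 4 - 70^{2} = 4 - 4900 = -4896$)
$\frac{-31065 + \left(\left(-7081 - 16440\right) + 16119\right)}{34622 + b} = \frac{-31065 + \left(\left(-7081 - 16440\right) + 16119\right)}{34622 - 4896} = \frac{-31065 + \left(-23521 + 16119\right)}{29726} = \left(-31065 - 7402\right) \frac{1}{29726} = \left(-38467\right) \frac{1}{29726} = - \frac{38467}{29726}$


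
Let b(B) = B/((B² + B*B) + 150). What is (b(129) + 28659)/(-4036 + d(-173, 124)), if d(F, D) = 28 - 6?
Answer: -319375939/44732016 ≈ -7.1398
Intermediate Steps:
d(F, D) = 22
b(B) = B/(150 + 2*B²) (b(B) = B/((B² + B²) + 150) = B/(2*B² + 150) = B/(150 + 2*B²))
(b(129) + 28659)/(-4036 + d(-173, 124)) = ((½)*129/(75 + 129²) + 28659)/(-4036 + 22) = ((½)*129/(75 + 16641) + 28659)/(-4014) = ((½)*129/16716 + 28659)*(-1/4014) = ((½)*129*(1/16716) + 28659)*(-1/4014) = (43/11144 + 28659)*(-1/4014) = (319375939/11144)*(-1/4014) = -319375939/44732016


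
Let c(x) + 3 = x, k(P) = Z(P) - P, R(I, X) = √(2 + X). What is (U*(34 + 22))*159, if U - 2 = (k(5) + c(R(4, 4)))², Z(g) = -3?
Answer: 1148616 - 195888*√6 ≈ 6.6879e+5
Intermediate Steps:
k(P) = -3 - P
c(x) = -3 + x
U = 2 + (-11 + √6)² (U = 2 + ((-3 - 1*5) + (-3 + √(2 + 4)))² = 2 + ((-3 - 5) + (-3 + √6))² = 2 + (-8 + (-3 + √6))² = 2 + (-11 + √6)² ≈ 75.111)
(U*(34 + 22))*159 = ((129 - 22*√6)*(34 + 22))*159 = ((129 - 22*√6)*56)*159 = (7224 - 1232*√6)*159 = 1148616 - 195888*√6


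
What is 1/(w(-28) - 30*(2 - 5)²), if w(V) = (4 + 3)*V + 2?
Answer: -1/464 ≈ -0.0021552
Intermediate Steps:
w(V) = 2 + 7*V (w(V) = 7*V + 2 = 2 + 7*V)
1/(w(-28) - 30*(2 - 5)²) = 1/((2 + 7*(-28)) - 30*(2 - 5)²) = 1/((2 - 196) - 30*(-3)²) = 1/(-194 - 30*9) = 1/(-194 - 270) = 1/(-464) = -1/464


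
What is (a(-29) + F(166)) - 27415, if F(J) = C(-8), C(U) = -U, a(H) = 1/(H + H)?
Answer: -1589607/58 ≈ -27407.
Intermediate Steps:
a(H) = 1/(2*H)
F(J) = 8 (F(J) = -1*(-8) = 8)
(a(-29) + F(166)) - 27415 = ((1/2)/(-29) + 8) - 27415 = ((1/2)*(-1/29) + 8) - 27415 = (-1/58 + 8) - 27415 = 463/58 - 27415 = -1589607/58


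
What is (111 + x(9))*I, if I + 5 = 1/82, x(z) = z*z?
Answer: -39264/41 ≈ -957.66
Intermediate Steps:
x(z) = z**2
I = -409/82 (I = -5 + 1/82 = -409/82 ≈ -4.9878)
(111 + x(9))*I = (111 + 9**2)*(-409/82) = (111 + 81)*(-409/82) = 192*(-409/82) = -39264/41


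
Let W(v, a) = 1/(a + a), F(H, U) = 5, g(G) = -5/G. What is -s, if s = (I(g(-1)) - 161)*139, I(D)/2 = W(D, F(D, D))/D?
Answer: 559336/25 ≈ 22373.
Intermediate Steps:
W(v, a) = 1/(2*a)
I(D) = 1/(5*D) (I(D) = 2*(((½)/5)/D) = 2*(((½)*(⅕))/D) = 2*(1/(10*D)) = 1/(5*D))
s = -559336/25 (s = (1/(5*((-5/(-1)))) - 161)*139 = (1/(5*((-5*(-1)))) - 161)*139 = ((⅕)/5 - 161)*139 = ((⅕)*(⅕) - 161)*139 = (1/25 - 161)*139 = -4024/25*139 = -559336/25 ≈ -22373.)
-s = -1*(-559336/25) = 559336/25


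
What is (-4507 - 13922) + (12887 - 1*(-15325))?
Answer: 9783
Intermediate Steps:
(-4507 - 13922) + (12887 - 1*(-15325)) = -18429 + (12887 + 15325) = -18429 + 28212 = 9783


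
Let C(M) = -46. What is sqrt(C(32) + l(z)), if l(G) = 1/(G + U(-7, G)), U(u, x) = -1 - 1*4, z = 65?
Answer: I*sqrt(41385)/30 ≈ 6.7811*I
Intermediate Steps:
U(u, x) = -5 (U(u, x) = -1 - 4 = -5)
l(G) = 1/(-5 + G) (l(G) = 1/(G - 5) = 1/(-5 + G))
sqrt(C(32) + l(z)) = sqrt(-46 + 1/(-5 + 65)) = sqrt(-46 + 1/60) = sqrt(-2759/60) = I*sqrt(41385)/30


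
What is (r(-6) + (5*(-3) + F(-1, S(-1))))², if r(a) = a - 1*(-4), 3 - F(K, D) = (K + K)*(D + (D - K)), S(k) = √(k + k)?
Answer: 112 - 96*I*√2 ≈ 112.0 - 135.76*I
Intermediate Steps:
S(k) = √2*√k (S(k) = √(2*k) = √2*√k)
F(K, D) = 3 - 2*K*(-K + 2*D) (F(K, D) = 3 - (K + K)*(D + (D - K)) = 3 - 2*K*(-K + 2*D))
r(a) = 4 + a (r(a) = a + 4 = 4 + a)
(r(-6) + (5*(-3) + F(-1, S(-1))))² = ((4 - 6) + (5*(-3) + (3 + 2*(-1)² - 4*√2*√(-1)*(-1))))² = (-2 + (-15 + (3 + 2*1 - 4*√2*I*(-1))))² = (-2 + (-15 + (3 + 2 - 4*I*√2*(-1))))² = (-2 + (-15 + (3 + 2 + 4*I*√2)))² = (-2 + (-15 + (5 + 4*I*√2)))² = (-2 + (-10 + 4*I*√2))² = (-12 + 4*I*√2)²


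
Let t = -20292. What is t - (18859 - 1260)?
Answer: -37891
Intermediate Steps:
t - (18859 - 1260) = -20292 - (18859 - 1260) = -20292 - 1*17599 = -20292 - 17599 = -37891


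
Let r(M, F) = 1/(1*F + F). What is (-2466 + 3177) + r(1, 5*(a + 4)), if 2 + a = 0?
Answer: 14221/20 ≈ 711.05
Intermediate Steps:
a = -2 (a = -2 + 0 = -2)
r(M, F) = 1/(2*F) (r(M, F) = 1/(F + F) = 1/(2*F))
(-2466 + 3177) + r(1, 5*(a + 4)) = (-2466 + 3177) + 1/(2*((5*(-2 + 4)))) = 711 + 1/(2*((5*2))) = 711 + (½)/10 = 711 + (½)*(⅒) = 711 + 1/20 = 14221/20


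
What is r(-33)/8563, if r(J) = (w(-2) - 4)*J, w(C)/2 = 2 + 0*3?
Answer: 0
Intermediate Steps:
w(C) = 4 (w(C) = 2*(2 + 0*3) = 2*(2 + 0) = 2*2 = 4)
r(J) = 0 (r(J) = (4 - 4)*J = 0*J = 0)
r(-33)/8563 = 0/8563 = 0*(1/8563) = 0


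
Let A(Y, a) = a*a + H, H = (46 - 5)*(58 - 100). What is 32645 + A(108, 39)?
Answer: 32444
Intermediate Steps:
H = -1722 (H = 41*(-42) = -1722)
A(Y, a) = -1722 + a² (A(Y, a) = a*a - 1722 = a² - 1722 = -1722 + a²)
32645 + A(108, 39) = 32645 + (-1722 + 39²) = 32645 + (-1722 + 1521) = 32645 - 201 = 32444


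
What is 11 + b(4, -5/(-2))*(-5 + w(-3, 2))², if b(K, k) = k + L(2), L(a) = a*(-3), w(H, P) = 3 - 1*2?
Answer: -45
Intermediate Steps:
w(H, P) = 1 (w(H, P) = 3 - 2 = 1)
L(a) = -3*a
b(K, k) = -6 + k (b(K, k) = k - 3*2 = k - 6 = -6 + k)
11 + b(4, -5/(-2))*(-5 + w(-3, 2))² = 11 + (-6 - 5/(-2))*(-5 + 1)² = 11 + (-6 - 5*(-½))*(-4)² = 11 + (-6 + 5/2)*16 = 11 - 7/2*16 = 11 - 56 = -45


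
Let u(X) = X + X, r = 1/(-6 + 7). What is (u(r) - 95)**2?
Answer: 8649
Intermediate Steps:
r = 1 (r = 1/1 = 1)
u(X) = 2*X
(u(r) - 95)**2 = (2*1 - 95)**2 = (2 - 95)**2 = (-93)**2 = 8649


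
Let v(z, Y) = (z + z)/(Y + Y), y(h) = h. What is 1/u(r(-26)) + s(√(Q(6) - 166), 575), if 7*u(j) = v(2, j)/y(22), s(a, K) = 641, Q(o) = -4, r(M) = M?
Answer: -1361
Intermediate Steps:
v(z, Y) = z/Y (v(z, Y) = (2*z)/((2*Y)) = (2*z)*(1/(2*Y)) = z/Y)
u(j) = 1/(77*j) (u(j) = ((2/j)/22)/7 = ((2/j)*(1/22))/7 = (1/(11*j))/7 = 1/(77*j))
1/u(r(-26)) + s(√(Q(6) - 166), 575) = 1/((1/77)/(-26)) + 641 = 1/((1/77)*(-1/26)) + 641 = 1/(-1/2002) + 641 = -2002 + 641 = -1361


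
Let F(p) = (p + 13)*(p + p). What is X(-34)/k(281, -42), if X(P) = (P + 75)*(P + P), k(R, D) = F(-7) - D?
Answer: 1394/21 ≈ 66.381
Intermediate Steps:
F(p) = 2*p*(13 + p) (F(p) = (13 + p)*(2*p) = 2*p*(13 + p))
k(R, D) = -84 - D (k(R, D) = 2*(-7)*(13 - 7) - D = 2*(-7)*6 - D = -84 - D)
X(P) = 2*P*(75 + P) (X(P) = (75 + P)*(2*P) = 2*P*(75 + P))
X(-34)/k(281, -42) = (2*(-34)*(75 - 34))/(-84 - 1*(-42)) = (2*(-34)*41)/(-84 + 42) = -2788/(-42) = -2788*(-1/42) = 1394/21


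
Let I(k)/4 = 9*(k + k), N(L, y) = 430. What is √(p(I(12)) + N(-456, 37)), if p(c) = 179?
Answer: √609 ≈ 24.678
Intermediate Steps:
I(k) = 72*k (I(k) = 4*(9*(k + k)) = 4*(9*(2*k)) = 4*(18*k) = 72*k)
√(p(I(12)) + N(-456, 37)) = √(179 + 430) = √609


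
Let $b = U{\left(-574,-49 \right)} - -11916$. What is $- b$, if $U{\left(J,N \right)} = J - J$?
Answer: $-11916$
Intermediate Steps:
$U{\left(J,N \right)} = 0$
$b = 11916$ ($b = 0 - -11916 = 0 + 11916 = 11916$)
$- b = \left(-1\right) 11916 = -11916$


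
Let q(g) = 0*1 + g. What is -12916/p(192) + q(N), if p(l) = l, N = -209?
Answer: -13261/48 ≈ -276.27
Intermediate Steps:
q(g) = g (q(g) = 0 + g = g)
-12916/p(192) + q(N) = -12916/192 - 209 = -12916*1/192 - 209 = -3229/48 - 209 = -13261/48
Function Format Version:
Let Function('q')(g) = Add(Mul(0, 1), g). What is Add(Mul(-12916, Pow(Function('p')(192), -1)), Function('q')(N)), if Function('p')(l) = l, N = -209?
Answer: Rational(-13261, 48) ≈ -276.27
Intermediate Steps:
Function('q')(g) = g (Function('q')(g) = Add(0, g) = g)
Add(Mul(-12916, Pow(Function('p')(192), -1)), Function('q')(N)) = Add(Mul(-12916, Pow(192, -1)), -209) = Add(Mul(-12916, Rational(1, 192)), -209) = Add(Rational(-3229, 48), -209) = Rational(-13261, 48)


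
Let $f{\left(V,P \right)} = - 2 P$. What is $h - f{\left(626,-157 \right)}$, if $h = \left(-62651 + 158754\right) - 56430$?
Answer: $39359$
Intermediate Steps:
$h = 39673$ ($h = 96103 - 56430 = 39673$)
$h - f{\left(626,-157 \right)} = 39673 - \left(-2\right) \left(-157\right) = 39673 - 314 = 39359$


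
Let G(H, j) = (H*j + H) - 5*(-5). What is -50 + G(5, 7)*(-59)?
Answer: -3885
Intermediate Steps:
G(H, j) = 25 + H + H*j (G(H, j) = (H + H*j) + 25 = 25 + H + H*j)
-50 + G(5, 7)*(-59) = -50 + (25 + 5 + 5*7)*(-59) = -50 + (25 + 5 + 35)*(-59) = -50 + 65*(-59) = -50 - 3835 = -3885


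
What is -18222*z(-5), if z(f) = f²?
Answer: -455550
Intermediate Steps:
-18222*z(-5) = -18222*(-5)² = -18222*25 = -455550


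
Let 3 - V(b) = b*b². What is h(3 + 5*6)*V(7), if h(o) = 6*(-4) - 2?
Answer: 8840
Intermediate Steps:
V(b) = 3 - b³ (V(b) = 3 - b*b² = 3 - b³)
h(o) = -26 (h(o) = -24 - 2 = -26)
h(3 + 5*6)*V(7) = -26*(3 - 1*7³) = -26*(3 - 1*343) = -26*(3 - 343) = -26*(-340) = 8840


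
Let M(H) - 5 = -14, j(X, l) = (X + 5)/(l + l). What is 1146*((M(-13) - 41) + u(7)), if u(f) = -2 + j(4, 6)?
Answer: -117465/2 ≈ -58733.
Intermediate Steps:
j(X, l) = (5 + X)/(2*l) (j(X, l) = (5 + X)/((2*l)) = (5 + X)*(1/(2*l)) = (5 + X)/(2*l))
M(H) = -9 (M(H) = 5 - 14 = -9)
u(f) = -5/4 (u(f) = -2 + (½)*(5 + 4)/6 = -2 + (½)*(⅙)*9 = -2 + ¾ = -5/4)
1146*((M(-13) - 41) + u(7)) = 1146*((-9 - 41) - 5/4) = 1146*(-50 - 5/4) = 1146*(-205/4) = -117465/2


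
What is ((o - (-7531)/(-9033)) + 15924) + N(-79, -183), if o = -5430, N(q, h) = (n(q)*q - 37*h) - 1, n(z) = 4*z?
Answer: 381437993/9033 ≈ 42227.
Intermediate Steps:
N(q, h) = -1 - 37*h + 4*q² (N(q, h) = ((4*q)*q - 37*h) - 1 = (4*q² - 37*h) - 1 = (-37*h + 4*q²) - 1 = -1 - 37*h + 4*q²)
((o - (-7531)/(-9033)) + 15924) + N(-79, -183) = ((-5430 - (-7531)/(-9033)) + 15924) + (-1 - 37*(-183) + 4*(-79)²) = ((-5430 - (-7531)*(-1)/9033) + 15924) + (-1 + 6771 + 4*6241) = ((-5430 - 1*7531/9033) + 15924) + (-1 + 6771 + 24964) = ((-5430 - 7531/9033) + 15924) + 31734 = (-49056721/9033 + 15924) + 31734 = 94784771/9033 + 31734 = 381437993/9033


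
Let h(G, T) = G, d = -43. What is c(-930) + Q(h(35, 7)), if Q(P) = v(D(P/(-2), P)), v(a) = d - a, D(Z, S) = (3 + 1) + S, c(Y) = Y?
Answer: -1012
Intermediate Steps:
D(Z, S) = 4 + S
v(a) = -43 - a
Q(P) = -47 - P (Q(P) = -43 - (4 + P) = -43 + (-4 - P) = -47 - P)
c(-930) + Q(h(35, 7)) = -930 + (-47 - 1*35) = -930 + (-47 - 35) = -930 - 82 = -1012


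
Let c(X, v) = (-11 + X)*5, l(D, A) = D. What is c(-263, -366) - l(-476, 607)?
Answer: -894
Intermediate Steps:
c(X, v) = -55 + 5*X
c(-263, -366) - l(-476, 607) = (-55 + 5*(-263)) - 1*(-476) = (-55 - 1315) + 476 = -1370 + 476 = -894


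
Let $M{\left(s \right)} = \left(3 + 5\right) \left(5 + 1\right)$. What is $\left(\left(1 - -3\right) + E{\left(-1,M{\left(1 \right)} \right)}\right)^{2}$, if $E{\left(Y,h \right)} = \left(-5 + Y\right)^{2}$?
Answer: $1600$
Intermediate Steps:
$M{\left(s \right)} = 48$ ($M{\left(s \right)} = 8 \cdot 6 = 48$)
$\left(\left(1 - -3\right) + E{\left(-1,M{\left(1 \right)} \right)}\right)^{2} = \left(\left(1 - -3\right) + \left(-5 - 1\right)^{2}\right)^{2} = \left(\left(1 + 3\right) + \left(-6\right)^{2}\right)^{2} = \left(4 + 36\right)^{2} = 40^{2} = 1600$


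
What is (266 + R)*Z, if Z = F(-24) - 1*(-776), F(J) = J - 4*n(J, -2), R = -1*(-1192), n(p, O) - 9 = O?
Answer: 1055592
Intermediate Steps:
n(p, O) = 9 + O
R = 1192
F(J) = -28 + J (F(J) = J - 4*(9 - 2) = J - 4*7 = J - 28 = -28 + J)
Z = 724 (Z = (-28 - 24) - 1*(-776) = -52 + 776 = 724)
(266 + R)*Z = (266 + 1192)*724 = 1458*724 = 1055592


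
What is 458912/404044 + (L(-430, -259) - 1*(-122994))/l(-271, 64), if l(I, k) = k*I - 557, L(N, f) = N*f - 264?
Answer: -21592929172/1808197911 ≈ -11.942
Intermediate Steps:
L(N, f) = -264 + N*f
l(I, k) = -557 + I*k (l(I, k) = I*k - 557 = -557 + I*k)
458912/404044 + (L(-430, -259) - 1*(-122994))/l(-271, 64) = 458912/404044 + ((-264 - 430*(-259)) - 1*(-122994))/(-557 - 271*64) = 458912*(1/404044) + ((-264 + 111370) + 122994)/(-557 - 17344) = 114728/101011 + (111106 + 122994)/(-17901) = 114728/101011 + 234100*(-1/17901) = 114728/101011 - 234100/17901 = -21592929172/1808197911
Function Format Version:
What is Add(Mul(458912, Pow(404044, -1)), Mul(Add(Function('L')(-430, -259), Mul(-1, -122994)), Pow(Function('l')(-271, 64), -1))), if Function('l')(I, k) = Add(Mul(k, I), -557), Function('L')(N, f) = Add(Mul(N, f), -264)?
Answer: Rational(-21592929172, 1808197911) ≈ -11.942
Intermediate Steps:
Function('L')(N, f) = Add(-264, Mul(N, f))
Function('l')(I, k) = Add(-557, Mul(I, k)) (Function('l')(I, k) = Add(Mul(I, k), -557) = Add(-557, Mul(I, k)))
Add(Mul(458912, Pow(404044, -1)), Mul(Add(Function('L')(-430, -259), Mul(-1, -122994)), Pow(Function('l')(-271, 64), -1))) = Add(Mul(458912, Pow(404044, -1)), Mul(Add(Add(-264, Mul(-430, -259)), Mul(-1, -122994)), Pow(Add(-557, Mul(-271, 64)), -1))) = Add(Mul(458912, Rational(1, 404044)), Mul(Add(Add(-264, 111370), 122994), Pow(Add(-557, -17344), -1))) = Add(Rational(114728, 101011), Mul(Add(111106, 122994), Pow(-17901, -1))) = Add(Rational(114728, 101011), Mul(234100, Rational(-1, 17901))) = Add(Rational(114728, 101011), Rational(-234100, 17901)) = Rational(-21592929172, 1808197911)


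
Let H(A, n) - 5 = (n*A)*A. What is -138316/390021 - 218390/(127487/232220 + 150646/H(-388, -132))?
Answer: -43673249428444215696084/108270416145691529 ≈ -4.0337e+5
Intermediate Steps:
H(A, n) = 5 + n*A**2 (H(A, n) = 5 + (n*A)*A = 5 + (A*n)*A = 5 + n*A**2)
-138316/390021 - 218390/(127487/232220 + 150646/H(-388, -132)) = -138316/390021 - 218390/(127487/232220 + 150646/(5 - 132*(-388)**2)) = -138316*1/390021 - 218390/(127487*(1/232220) + 150646/(5 - 132*150544)) = -138316/390021 - 218390/(127487/232220 + 150646/(5 - 19871808)) = -138316/390021 - 218390/(127487/232220 + 150646/(-19871803)) = -138316/390021 - 218390/(127487/232220 + 150646*(-1/19871803)) = -138316/390021 - 218390/(127487/232220 - 150646/19871803) = -138316/390021 - 218390/2498413534941/4614630092660 = -138316/390021 - 218390*4614630092660/2498413534941 = -138316/390021 - 1007789065936017400/2498413534941 = -43673249428444215696084/108270416145691529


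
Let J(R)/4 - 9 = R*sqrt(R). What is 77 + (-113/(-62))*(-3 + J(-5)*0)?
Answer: 4435/62 ≈ 71.532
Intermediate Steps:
J(R) = 36 + 4*R**(3/2) (J(R) = 36 + 4*(R*sqrt(R)) = 36 + 4*R**(3/2))
77 + (-113/(-62))*(-3 + J(-5)*0) = 77 + (-113/(-62))*(-3 + (36 + 4*(-5)**(3/2))*0) = 77 + (-113*(-1/62))*(-3 + (36 + 4*(-5*I*sqrt(5)))*0) = 77 + 113*(-3 + (36 - 20*I*sqrt(5))*0)/62 = 77 + 113*(-3 + 0)/62 = 77 + (113/62)*(-3) = 77 - 339/62 = 4435/62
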